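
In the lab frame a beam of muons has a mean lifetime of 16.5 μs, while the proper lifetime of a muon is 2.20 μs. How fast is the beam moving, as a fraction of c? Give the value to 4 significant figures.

γ = Δt/τ₀ = 16.5/2.20 = 7.50000
β = √(1 − 1/γ²) = √(1 − 1/7.50000²) = 0.9911

β ≈ 0.9911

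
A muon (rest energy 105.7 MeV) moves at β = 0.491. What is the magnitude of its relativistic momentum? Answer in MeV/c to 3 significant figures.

p ≈ 59.6 MeV/c

γ = 1/√(1 − 0.491²) = 1.1479
p = γβm₀c = 1.1479 × 0.491 × 105.7 MeV/c = 59.6 MeV/c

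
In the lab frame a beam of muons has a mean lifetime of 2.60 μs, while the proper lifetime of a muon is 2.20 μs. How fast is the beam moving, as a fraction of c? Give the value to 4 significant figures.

β ≈ 0.5329

γ = Δt/τ₀ = 2.60/2.20 = 1.18182
β = √(1 − 1/γ²) = √(1 − 1/1.18182²) = 0.5329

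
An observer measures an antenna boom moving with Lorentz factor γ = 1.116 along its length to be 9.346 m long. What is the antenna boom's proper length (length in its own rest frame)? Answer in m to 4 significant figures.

γ = 1.116 (given)
L₀ = γL = 1.116 × 9.346 = 10.43 m

L₀ ≈ 10.43 m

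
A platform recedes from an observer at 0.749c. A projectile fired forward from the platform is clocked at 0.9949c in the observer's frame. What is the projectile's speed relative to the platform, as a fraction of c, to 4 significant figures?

u' ≈ 0.9650c

Inverse velocity addition: u' = (u − v)/(1 − uv/c²)
= (0.9949 − 0.749)/(1 − 0.9949×0.749) = 0.2459/0.254820 = 0.9650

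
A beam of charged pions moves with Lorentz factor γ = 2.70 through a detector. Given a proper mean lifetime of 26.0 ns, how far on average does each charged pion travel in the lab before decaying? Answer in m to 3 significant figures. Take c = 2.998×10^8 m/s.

β = √(1 − 1/γ²) = √(1 − 1/2.70²) = 0.92888
Dilated lifetime: Δt = γτ₀ = 2.70 × 26.0 ns = 70.200 ns
d = vΔt = 0.92888c × 70.200 ns = 2.7848×10^8 m/s × 7.0200×10^-8 s = 19.5 m

d ≈ 19.5 m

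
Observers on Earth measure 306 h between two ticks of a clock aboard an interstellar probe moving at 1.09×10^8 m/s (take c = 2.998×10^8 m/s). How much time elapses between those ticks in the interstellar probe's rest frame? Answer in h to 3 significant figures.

β = v/c = 1.09×10^8 / 2.998×10^8 = 0.36358
γ = 1/√(1 − 0.36358²) = 1.0735
Proper time: τ₀ = Δt/γ = 306/1.0735 = 285 h

τ₀ ≈ 285 h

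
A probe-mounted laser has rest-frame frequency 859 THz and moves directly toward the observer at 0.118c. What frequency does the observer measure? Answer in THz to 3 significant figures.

Relativistic Doppler: f_obs = f_src √((1+β)/(1−β))
= 859 × √(1.1180/0.88200) = 859 × 1.1259 = 967 THz

f_obs ≈ 967 THz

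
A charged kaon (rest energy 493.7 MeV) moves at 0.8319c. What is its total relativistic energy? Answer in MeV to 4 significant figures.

E ≈ 889.7 MeV

γ = 1/√(1 − 0.8319²) = 1.80204
E = γm₀c² = 1.80204 × 493.7 MeV = 889.7 MeV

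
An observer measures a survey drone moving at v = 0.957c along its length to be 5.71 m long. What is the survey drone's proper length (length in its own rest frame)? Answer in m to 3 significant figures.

L₀ ≈ 19.7 m

γ = 1/√(1 − 0.957²) = 3.4472
L₀ = γL = 3.4472 × 5.71 = 19.7 m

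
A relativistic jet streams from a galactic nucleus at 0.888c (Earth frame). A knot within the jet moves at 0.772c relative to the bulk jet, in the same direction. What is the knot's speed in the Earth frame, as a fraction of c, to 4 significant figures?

Relativistic velocity addition: u = (u' + v)/(1 + u'v/c²)
= (0.772 + 0.888)/(1 + 0.772×0.888) = 1.660/1.68554 = 0.9848

u ≈ 0.9848c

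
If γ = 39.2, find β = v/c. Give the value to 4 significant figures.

β = √(1 − 1/γ²) = √(1 − 1/39.2²) = √(0.999349) = 0.9997

β ≈ 0.9997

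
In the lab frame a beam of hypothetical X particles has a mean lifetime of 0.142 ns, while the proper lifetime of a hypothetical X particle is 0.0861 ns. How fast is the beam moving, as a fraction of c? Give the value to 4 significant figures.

γ = Δt/τ₀ = 0.142/0.0861 = 1.64925
β = √(1 − 1/γ²) = √(1 − 1/1.64925²) = 0.7952

β ≈ 0.7952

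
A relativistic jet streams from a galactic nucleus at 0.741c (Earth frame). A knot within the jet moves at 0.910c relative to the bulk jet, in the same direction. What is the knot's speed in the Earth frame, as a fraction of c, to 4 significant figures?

u ≈ 0.9861c

Relativistic velocity addition: u = (u' + v)/(1 + u'v/c²)
= (0.910 + 0.741)/(1 + 0.910×0.741) = 1.651/1.67431 = 0.9861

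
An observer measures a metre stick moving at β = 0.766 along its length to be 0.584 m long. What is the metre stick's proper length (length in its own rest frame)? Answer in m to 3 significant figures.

γ = 1/√(1 − 0.766²) = 1.5556
L₀ = γL = 1.5556 × 0.584 = 0.908 m

L₀ ≈ 0.908 m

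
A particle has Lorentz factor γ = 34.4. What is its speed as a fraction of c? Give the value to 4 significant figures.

β ≈ 0.9996

β = √(1 − 1/γ²) = √(1 − 1/34.4²) = √(0.999155) = 0.9996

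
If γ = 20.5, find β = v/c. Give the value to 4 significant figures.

β = √(1 − 1/γ²) = √(1 − 1/20.5²) = √(0.997620) = 0.9988

β ≈ 0.9988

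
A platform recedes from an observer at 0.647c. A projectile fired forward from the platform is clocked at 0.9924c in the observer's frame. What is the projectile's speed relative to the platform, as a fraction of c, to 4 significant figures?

Inverse velocity addition: u' = (u − v)/(1 − uv/c²)
= (0.9924 − 0.647)/(1 − 0.9924×0.647) = 0.3454/0.357917 = 0.9650

u' ≈ 0.9650c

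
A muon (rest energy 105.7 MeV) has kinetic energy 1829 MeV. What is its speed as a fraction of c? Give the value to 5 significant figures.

β ≈ 0.99851

γ = 1 + K/(m₀c²) = 1 + 1829/105.7 = 18.30369
β = √(1 − 1/γ²) = 0.99851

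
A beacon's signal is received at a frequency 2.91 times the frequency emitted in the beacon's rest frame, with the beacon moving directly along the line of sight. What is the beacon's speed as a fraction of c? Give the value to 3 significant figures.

f_obs/f_src = √((1+β)/(1−β)) = 2.91  ⇒  (1+β)/(1−β) = 8.4681
β = |1 − D²|/(1 + D²) = |1 − 8.4681|/(1 + 8.4681) = 0.789

β ≈ 0.789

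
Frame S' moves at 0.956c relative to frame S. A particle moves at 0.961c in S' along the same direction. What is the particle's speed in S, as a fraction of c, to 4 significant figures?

u ≈ 0.9991c

Relativistic velocity addition: u = (u' + v)/(1 + u'v/c²)
= (0.961 + 0.956)/(1 + 0.961×0.956) = 1.917/1.91872 = 0.9991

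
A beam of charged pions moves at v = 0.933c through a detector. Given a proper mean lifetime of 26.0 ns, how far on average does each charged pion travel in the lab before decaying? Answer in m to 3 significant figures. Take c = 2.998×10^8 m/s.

d ≈ 20.2 m

γ = 1/√(1 − 0.933²) = 2.7787
Dilated lifetime: Δt = γτ₀ = 2.7787 × 26.0 ns = 72.247 ns
d = vΔt = 0.933c × 72.247 ns = 2.7971×10^8 m/s × 7.2247×10^-8 s = 20.2 m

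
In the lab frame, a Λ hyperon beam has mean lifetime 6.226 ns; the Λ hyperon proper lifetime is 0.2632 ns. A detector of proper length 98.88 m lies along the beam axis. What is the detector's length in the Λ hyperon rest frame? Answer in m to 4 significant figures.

L ≈ 4.180 m

Time dilation ⇒ γ = Δt/τ₀ = 6.226/0.2632 = 23.6550
Length contraction: L = L₀/γ = 98.88/23.6550 = 4.180 m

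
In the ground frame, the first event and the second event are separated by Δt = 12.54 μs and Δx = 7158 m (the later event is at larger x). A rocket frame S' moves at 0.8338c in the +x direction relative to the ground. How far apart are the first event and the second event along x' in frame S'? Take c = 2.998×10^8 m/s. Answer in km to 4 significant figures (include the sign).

Δx' ≈ 7.288 km

γ = 1/√(1 − 0.8338²) = 1.81138
Δx' = γ(Δx − vΔt) = 1.81138 × (7158 m − 0.8338×(2.998×10^8 m/s)×12.54×10^-6 s)
= 1.81138 × (4023.34 m) = 7.288 km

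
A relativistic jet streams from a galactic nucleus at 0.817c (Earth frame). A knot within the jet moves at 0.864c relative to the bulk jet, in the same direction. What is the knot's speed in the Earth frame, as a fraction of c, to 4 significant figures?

Relativistic velocity addition: u = (u' + v)/(1 + u'v/c²)
= (0.864 + 0.817)/(1 + 0.864×0.817) = 1.681/1.70589 = 0.9854

u ≈ 0.9854c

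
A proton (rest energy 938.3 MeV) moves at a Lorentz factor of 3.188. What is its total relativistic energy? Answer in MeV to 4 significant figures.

γ = 3.188 (given)
E = γm₀c² = 3.188 × 938.3 MeV = 2991 MeV

E ≈ 2991 MeV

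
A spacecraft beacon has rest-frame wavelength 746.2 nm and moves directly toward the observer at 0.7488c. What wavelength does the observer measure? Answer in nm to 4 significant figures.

Relativistic Doppler: λ_obs = λ_src √((1−β)/(1+β))
= 746.2 × √(0.251200/1.74880) = 746.2 × 0.379000 = 282.8 nm

λ_obs ≈ 282.8 nm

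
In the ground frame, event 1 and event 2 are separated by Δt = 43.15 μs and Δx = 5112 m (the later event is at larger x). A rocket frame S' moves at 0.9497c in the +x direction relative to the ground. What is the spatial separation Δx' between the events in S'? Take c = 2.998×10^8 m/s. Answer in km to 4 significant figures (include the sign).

Δx' ≈ -22.91 km

γ = 1/√(1 − 0.9497²) = 3.19324
Δx' = γ(Δx − vΔt) = 3.19324 × (5112 m − 0.9497×(2.998×10^8 m/s)×43.15×10^-6 s)
= 3.19324 × (-7173.67 m) = -22.91 km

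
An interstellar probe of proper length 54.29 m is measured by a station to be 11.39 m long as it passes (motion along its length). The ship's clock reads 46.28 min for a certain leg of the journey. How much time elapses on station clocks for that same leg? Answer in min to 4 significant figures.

Δt ≈ 220.6 min

Length contraction ⇒ γ = L₀/L = 54.29/11.39 = 4.76646
Time dilation: Δt = γτ₀ = 4.76646 × 46.28 min = 220.6 min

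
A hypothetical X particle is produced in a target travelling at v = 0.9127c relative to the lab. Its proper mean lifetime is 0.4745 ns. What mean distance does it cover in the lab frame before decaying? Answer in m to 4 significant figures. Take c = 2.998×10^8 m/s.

γ = 1/√(1 − 0.9127²) = 2.44720
Dilated lifetime: Δt = γτ₀ = 2.44720 × 0.4745 ns = 1.16120 ns
d = vΔt = 0.9127c × 1.16120 ns = 2.73627×10^8 m/s × 1.16120×10^-9 s = 0.3177 m

d ≈ 0.3177 m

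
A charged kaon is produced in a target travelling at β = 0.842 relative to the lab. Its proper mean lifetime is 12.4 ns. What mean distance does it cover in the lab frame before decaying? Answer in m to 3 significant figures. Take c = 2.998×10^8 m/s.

γ = 1/√(1 − 0.842²) = 1.8536
Dilated lifetime: Δt = γτ₀ = 1.8536 × 12.4 ns = 22.985 ns
d = vΔt = 0.842c × 22.985 ns = 2.5243×10^8 m/s × 2.2985×10^-8 s = 5.80 m

d ≈ 5.80 m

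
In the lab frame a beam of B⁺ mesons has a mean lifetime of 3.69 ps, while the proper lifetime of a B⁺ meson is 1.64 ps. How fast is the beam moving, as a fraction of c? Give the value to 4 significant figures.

β ≈ 0.8958

γ = Δt/τ₀ = 3.69/1.64 = 2.25000
β = √(1 − 1/γ²) = √(1 − 1/2.25000²) = 0.8958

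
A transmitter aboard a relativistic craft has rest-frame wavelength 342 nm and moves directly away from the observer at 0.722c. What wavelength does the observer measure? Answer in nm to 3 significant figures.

Relativistic Doppler: λ_obs = λ_src √((1+β)/(1−β))
= 342 × √(1.7220/0.27800) = 342 × 2.4888 = 851 nm

λ_obs ≈ 851 nm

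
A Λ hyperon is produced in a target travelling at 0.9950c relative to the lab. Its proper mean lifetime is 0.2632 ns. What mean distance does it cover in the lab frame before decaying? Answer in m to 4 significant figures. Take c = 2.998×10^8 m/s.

d ≈ 0.7861 m

γ = 1/√(1 − 0.9950²) = 10.0125
Dilated lifetime: Δt = γτ₀ = 10.0125 × 0.2632 ns = 2.63530 ns
d = vΔt = 0.9950c × 2.63530 ns = 2.98301×10^8 m/s × 2.63530×10^-9 s = 0.7861 m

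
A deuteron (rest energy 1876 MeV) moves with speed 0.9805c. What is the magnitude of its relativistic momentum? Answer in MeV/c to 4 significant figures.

γ = 1/√(1 − 0.9805²) = 5.08856
p = γβm₀c = 5.08856 × 0.9805 × 1876 MeV/c = 9360 MeV/c

p ≈ 9360 MeV/c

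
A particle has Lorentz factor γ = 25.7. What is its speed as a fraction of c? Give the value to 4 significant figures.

β ≈ 0.9992

β = √(1 − 1/γ²) = √(1 − 1/25.7²) = √(0.998486) = 0.9992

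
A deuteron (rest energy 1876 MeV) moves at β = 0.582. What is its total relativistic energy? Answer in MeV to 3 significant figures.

γ = 1/√(1 − 0.582²) = 1.2297
E = γm₀c² = 1.2297 × 1876 MeV = 2310 MeV

E ≈ 2310 MeV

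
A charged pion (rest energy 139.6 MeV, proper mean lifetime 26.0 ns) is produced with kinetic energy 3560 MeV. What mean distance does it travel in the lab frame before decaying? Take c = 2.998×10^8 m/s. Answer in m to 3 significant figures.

γ = 1 + K/(m₀c²) = 1 + 3560/139.6 = 26.501
β = √(1 − 1/γ²) = 0.99929
Dilated lifetime: γτ₀ = 26.501 × 26.0 ns = 689.04 ns
d = βc·γτ₀ = 0.99929 × (2.998×10^8 m/s) × 6.8904×10^-7 s = 206 m

d ≈ 206 m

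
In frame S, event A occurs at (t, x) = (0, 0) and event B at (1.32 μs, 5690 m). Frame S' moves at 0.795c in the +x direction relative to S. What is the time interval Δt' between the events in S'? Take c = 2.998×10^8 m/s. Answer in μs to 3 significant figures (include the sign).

Δt' ≈ -22.7 μs

γ = 1/√(1 − 0.795²) = 1.6485
Δt' = γ(Δt − vΔx/c²) = 1.6485 × (1.32 μs − 0.795×5690 m / (2.998×10^8 m/s))
= 1.6485 × (-13.769 μs) = -22.7 μs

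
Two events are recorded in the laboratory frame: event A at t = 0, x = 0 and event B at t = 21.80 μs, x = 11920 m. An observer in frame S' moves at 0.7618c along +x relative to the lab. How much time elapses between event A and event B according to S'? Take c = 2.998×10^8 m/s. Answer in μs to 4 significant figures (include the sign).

Δt' ≈ -13.10 μs

γ = 1/√(1 − 0.7618²) = 1.54366
Δt' = γ(Δt − vΔx/c²) = 1.54366 × (21.80 μs − 0.7618×11920 m / (2.998×10^8 m/s))
= 1.54366 × (-8.48905 μs) = -13.10 μs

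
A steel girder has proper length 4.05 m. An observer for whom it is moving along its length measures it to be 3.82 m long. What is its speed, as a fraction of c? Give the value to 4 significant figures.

β ≈ 0.3322

γ = L₀/L = 4.05/3.82 = 1.06021
β = √(1 − 1/γ²) = 0.3322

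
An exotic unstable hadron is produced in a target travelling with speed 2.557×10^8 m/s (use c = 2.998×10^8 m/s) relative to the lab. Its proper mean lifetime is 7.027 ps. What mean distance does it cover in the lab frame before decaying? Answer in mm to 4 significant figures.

d ≈ 3.442 mm

β = v/c = 2.557×10^8 / 2.998×10^8 = 0.852902
γ = 1/√(1 − 0.852902²) = 1.91545
Dilated lifetime: Δt = γτ₀ = 1.91545 × 7.027 ps = 13.4599 ps
d = vΔt = 0.852902c × 13.4599 ps = 2.55700×10^8 m/s × 1.34599×10^-11 s = 3.442 mm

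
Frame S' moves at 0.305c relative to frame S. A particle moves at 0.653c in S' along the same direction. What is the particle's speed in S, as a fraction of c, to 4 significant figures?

Relativistic velocity addition: u = (u' + v)/(1 + u'v/c²)
= (0.653 + 0.305)/(1 + 0.653×0.305) = 0.9580/1.19917 = 0.7989

u ≈ 0.7989c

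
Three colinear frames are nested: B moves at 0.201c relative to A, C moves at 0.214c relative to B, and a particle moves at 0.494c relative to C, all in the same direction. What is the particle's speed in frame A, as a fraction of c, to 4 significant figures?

Compose boost 2: (0.214 + 0.201)/(1 + 0.214×0.201) = 0.4150/1.04301 = 0.397885
Compose boost 3: (0.494 + 0.397885)/(1 + 0.494×0.397885) = 0.891885/1.19656 = 0.7454

u ≈ 0.7454c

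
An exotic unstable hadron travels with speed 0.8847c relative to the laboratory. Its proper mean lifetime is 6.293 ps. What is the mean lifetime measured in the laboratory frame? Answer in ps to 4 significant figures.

Δt ≈ 13.50 ps

γ = 1/√(1 − 0.8847²) = 2.14518
Time dilation: Δt = γτ₀ = 2.14518 × 6.293 ps = 13.50 ps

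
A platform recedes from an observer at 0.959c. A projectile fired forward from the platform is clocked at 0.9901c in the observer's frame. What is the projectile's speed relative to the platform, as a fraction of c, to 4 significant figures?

u' ≈ 0.6159c

Inverse velocity addition: u' = (u − v)/(1 − uv/c²)
= (0.9901 − 0.959)/(1 − 0.9901×0.959) = 0.03110/0.0504941 = 0.6159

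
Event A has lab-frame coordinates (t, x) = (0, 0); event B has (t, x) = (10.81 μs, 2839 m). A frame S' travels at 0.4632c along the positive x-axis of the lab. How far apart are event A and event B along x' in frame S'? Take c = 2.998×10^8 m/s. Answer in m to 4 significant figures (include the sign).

γ = 1/√(1 − 0.4632²) = 1.12834
Δx' = γ(Δx − vΔt) = 1.12834 × (2839 m − 0.4632×(2.998×10^8 m/s)×10.81×10^-6 s)
= 1.12834 × (1337.84 m) = 1510 m

Δx' ≈ 1510 m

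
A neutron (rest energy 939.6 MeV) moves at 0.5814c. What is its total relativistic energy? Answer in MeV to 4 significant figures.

E ≈ 1155 MeV

γ = 1/√(1 − 0.5814²) = 1.22908
E = γm₀c² = 1.22908 × 939.6 MeV = 1155 MeV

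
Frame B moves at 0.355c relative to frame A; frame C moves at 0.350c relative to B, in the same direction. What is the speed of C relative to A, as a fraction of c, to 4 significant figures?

Compose boost 2: (0.350 + 0.355)/(1 + 0.350×0.355) = 0.7050/1.12425 = 0.6271

u ≈ 0.6271c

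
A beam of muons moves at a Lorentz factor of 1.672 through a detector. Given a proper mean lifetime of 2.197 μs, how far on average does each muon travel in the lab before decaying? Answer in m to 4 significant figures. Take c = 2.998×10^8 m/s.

d ≈ 882.6 m

β = √(1 − 1/γ²) = √(1 − 1/1.672²) = 0.801432
Dilated lifetime: Δt = γτ₀ = 1.672 × 2.197 μs = 3.67338 μs
d = vΔt = 0.801432c × 3.67338 μs = 2.40269×10^8 m/s × 3.67338×10^-6 s = 882.6 m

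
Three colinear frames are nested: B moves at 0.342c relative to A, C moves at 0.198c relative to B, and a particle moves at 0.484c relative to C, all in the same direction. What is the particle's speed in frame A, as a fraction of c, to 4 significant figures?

u ≈ 0.7951c

Compose boost 2: (0.198 + 0.342)/(1 + 0.198×0.342) = 0.5400/1.06772 = 0.505752
Compose boost 3: (0.484 + 0.505752)/(1 + 0.484×0.505752) = 0.989752/1.24478 = 0.7951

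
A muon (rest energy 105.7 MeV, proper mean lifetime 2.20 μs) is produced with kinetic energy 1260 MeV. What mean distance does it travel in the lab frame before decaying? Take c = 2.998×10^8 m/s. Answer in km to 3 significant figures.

γ = 1 + K/(m₀c²) = 1 + 1260/105.7 = 12.921
β = √(1 − 1/γ²) = 0.99700
Dilated lifetime: γτ₀ = 12.921 × 2.20 μs = 28.425 μs
d = βc·γτ₀ = 0.99700 × (2.998×10^8 m/s) × 2.8425×10^-5 s = 8.50 km

d ≈ 8.50 km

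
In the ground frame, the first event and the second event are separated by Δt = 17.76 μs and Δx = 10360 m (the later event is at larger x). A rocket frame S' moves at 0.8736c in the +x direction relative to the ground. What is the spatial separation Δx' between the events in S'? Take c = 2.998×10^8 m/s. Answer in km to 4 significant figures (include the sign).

Δx' ≈ 11.73 km

γ = 1/√(1 − 0.8736²) = 2.05489
Δx' = γ(Δx − vΔt) = 2.05489 × (10360 m − 0.8736×(2.998×10^8 m/s)×17.76×10^-6 s)
= 2.05489 × (5708.56 m) = 11.73 km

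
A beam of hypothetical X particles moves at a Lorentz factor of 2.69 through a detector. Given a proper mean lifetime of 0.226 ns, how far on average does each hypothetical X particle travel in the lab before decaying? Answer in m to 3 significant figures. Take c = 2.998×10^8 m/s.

β = √(1 − 1/γ²) = √(1 − 1/2.69²) = 0.92833
Dilated lifetime: Δt = γτ₀ = 2.69 × 0.226 ns = 0.60794 ns
d = vΔt = 0.92833c × 0.60794 ns = 2.7831×10^8 m/s × 6.0794×10^-10 s = 0.169 m

d ≈ 0.169 m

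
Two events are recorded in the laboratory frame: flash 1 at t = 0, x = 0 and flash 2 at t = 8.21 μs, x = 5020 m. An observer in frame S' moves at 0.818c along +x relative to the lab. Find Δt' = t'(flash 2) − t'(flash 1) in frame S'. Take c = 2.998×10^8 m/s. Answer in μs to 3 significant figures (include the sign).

γ = 1/√(1 − 0.818²) = 1.7385
Δt' = γ(Δt − vΔx/c²) = 1.7385 × (8.21 μs − 0.818×5020 m / (2.998×10^8 m/s))
= 1.7385 × (-5.4870 μs) = -9.54 μs

Δt' ≈ -9.54 μs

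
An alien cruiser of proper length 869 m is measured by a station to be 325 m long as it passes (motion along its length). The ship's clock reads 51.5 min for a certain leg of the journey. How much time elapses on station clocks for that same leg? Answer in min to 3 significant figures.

Length contraction ⇒ γ = L₀/L = 869/325 = 2.6738
Time dilation: Δt = γτ₀ = 2.6738 × 51.5 min = 138 min

Δt ≈ 138 min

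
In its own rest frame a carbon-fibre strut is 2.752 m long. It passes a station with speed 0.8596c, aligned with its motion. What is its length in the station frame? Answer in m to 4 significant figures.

γ = 1/√(1 − 0.8596²) = 1.95707
Length contraction: L = L₀/γ = 2.752/1.95707 = 1.406 m

L ≈ 1.406 m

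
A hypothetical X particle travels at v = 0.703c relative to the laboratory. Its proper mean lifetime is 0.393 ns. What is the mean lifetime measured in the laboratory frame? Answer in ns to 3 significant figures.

Δt ≈ 0.553 ns

γ = 1/√(1 − 0.703²) = 1.4061
Time dilation: Δt = γτ₀ = 1.4061 × 0.393 ns = 0.553 ns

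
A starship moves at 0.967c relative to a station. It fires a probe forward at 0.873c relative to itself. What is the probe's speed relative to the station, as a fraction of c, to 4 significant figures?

Relativistic velocity addition: u = (u' + v)/(1 + u'v/c²)
= (0.873 + 0.967)/(1 + 0.873×0.967) = 1.840/1.84419 = 0.9977

u ≈ 0.9977c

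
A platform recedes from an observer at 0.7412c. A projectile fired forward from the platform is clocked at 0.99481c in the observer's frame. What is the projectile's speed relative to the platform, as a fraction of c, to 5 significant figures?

u' ≈ 0.96559c

Inverse velocity addition: u' = (u − v)/(1 − uv/c²)
= (0.99481 − 0.7412)/(1 − 0.99481×0.7412) = 0.25361/0.2626468 = 0.96559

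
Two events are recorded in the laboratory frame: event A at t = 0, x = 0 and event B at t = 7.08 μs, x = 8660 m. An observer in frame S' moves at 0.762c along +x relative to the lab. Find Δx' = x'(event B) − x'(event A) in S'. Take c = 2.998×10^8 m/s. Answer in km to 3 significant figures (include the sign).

γ = 1/√(1 − 0.762²) = 1.5442
Δx' = γ(Δx − vΔt) = 1.5442 × (8660 m − 0.762×(2.998×10^8 m/s)×7.08×10^-6 s)
= 1.5442 × (7042.6 m) = 10.9 km

Δx' ≈ 10.9 km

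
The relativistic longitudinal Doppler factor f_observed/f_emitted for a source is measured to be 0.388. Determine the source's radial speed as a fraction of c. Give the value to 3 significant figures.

f_obs/f_src = √((1−β)/(1+β)) = 0.388  ⇒  (1−β)/(1+β) = 0.15054
β = |1 − D²|/(1 + D²) = |1 − 0.15054|/(1 + 0.15054) = 0.738

β ≈ 0.738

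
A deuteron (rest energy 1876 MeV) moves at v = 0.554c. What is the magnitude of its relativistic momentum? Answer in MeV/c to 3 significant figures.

γ = 1/√(1 − 0.554²) = 1.2012
p = γβm₀c = 1.2012 × 0.554 × 1876 MeV/c = 1250 MeV/c

p ≈ 1250 MeV/c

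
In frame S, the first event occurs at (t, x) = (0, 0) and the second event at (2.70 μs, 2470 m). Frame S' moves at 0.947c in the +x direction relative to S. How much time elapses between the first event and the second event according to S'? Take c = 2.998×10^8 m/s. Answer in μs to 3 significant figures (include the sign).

γ = 1/√(1 − 0.947²) = 3.1130
Δt' = γ(Δt − vΔx/c²) = 3.1130 × (2.70 μs − 0.947×2470 m / (2.998×10^8 m/s))
= 3.1130 × (-5.1022 μs) = -15.9 μs

Δt' ≈ -15.9 μs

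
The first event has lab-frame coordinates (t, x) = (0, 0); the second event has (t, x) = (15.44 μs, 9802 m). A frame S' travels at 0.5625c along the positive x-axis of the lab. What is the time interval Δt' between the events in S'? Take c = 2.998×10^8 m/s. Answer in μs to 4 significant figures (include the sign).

Δt' ≈ -3.569 μs

γ = 1/√(1 − 0.5625²) = 1.20949
Δt' = γ(Δt − vΔx/c²) = 1.20949 × (15.44 μs − 0.5625×9802 m / (2.998×10^8 m/s))
= 1.20949 × (-2.95101 μs) = -3.569 μs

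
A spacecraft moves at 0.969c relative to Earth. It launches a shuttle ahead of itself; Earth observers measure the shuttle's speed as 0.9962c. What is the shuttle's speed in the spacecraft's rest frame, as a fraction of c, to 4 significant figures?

u' ≈ 0.7843c

Inverse velocity addition: u' = (u − v)/(1 − uv/c²)
= (0.9962 − 0.969)/(1 − 0.9962×0.969) = 0.02720/0.0346822 = 0.7843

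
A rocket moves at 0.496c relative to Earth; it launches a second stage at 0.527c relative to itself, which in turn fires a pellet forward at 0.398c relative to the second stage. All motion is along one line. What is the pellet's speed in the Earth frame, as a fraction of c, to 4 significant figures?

Compose boost 2: (0.527 + 0.496)/(1 + 0.527×0.496) = 1.023/1.26139 = 0.811009
Compose boost 3: (0.398 + 0.811009)/(1 + 0.398×0.811009) = 1.20901/1.32278 = 0.9140

u ≈ 0.9140c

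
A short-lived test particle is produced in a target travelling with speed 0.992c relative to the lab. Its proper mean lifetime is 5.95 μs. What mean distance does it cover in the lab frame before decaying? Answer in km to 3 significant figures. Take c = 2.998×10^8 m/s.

d ≈ 14.0 km

γ = 1/√(1 − 0.992²) = 7.9216
Dilated lifetime: Δt = γτ₀ = 7.9216 × 5.95 μs = 47.133 μs
d = vΔt = 0.992c × 47.133 μs = 2.9740×10^8 m/s × 4.7133×10^-5 s = 14.0 km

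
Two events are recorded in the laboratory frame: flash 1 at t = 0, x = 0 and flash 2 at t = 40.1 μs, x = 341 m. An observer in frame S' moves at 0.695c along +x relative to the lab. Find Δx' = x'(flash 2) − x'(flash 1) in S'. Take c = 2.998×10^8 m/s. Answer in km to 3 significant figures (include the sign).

γ = 1/√(1 − 0.695²) = 1.3908
Δx' = γ(Δx − vΔt) = 1.3908 × (341 m − 0.695×(2.998×10^8 m/s)×40.1×10^-6 s)
= 1.3908 × (-8014.3 m) = -11.1 km

Δx' ≈ -11.1 km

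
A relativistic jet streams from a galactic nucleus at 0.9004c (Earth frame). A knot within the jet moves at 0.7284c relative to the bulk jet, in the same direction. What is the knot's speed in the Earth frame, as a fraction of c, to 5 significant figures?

u ≈ 0.98366c

Relativistic velocity addition: u = (u' + v)/(1 + u'v/c²)
= (0.7284 + 0.9004)/(1 + 0.7284×0.9004) = 1.6288/1.655851 = 0.98366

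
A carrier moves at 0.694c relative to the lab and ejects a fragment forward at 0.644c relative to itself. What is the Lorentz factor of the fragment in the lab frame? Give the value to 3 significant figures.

γ ≈ 2.63

u_lab = (0.644 + 0.694)/(1 + 0.644×0.694) = 1.338/1.44694 = 0.924713
γ = 1/√(1 − 0.924713²) = 2.63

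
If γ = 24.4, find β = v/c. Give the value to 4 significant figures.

β ≈ 0.9992

β = √(1 − 1/γ²) = √(1 − 1/24.4²) = √(0.998320) = 0.9992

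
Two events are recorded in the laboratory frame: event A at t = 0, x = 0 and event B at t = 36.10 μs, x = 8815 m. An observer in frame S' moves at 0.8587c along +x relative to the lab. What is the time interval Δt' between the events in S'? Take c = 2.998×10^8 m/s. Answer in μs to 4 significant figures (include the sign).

Δt' ≈ 21.17 μs

γ = 1/√(1 − 0.8587²) = 1.95130
Δt' = γ(Δt − vΔx/c²) = 1.95130 × (36.10 μs − 0.8587×8815 m / (2.998×10^8 m/s))
= 1.95130 × (10.8517 μs) = 21.17 μs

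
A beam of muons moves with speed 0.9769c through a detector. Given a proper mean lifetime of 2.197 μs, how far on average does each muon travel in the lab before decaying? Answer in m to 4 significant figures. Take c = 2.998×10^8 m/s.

γ = 1/√(1 − 0.9769²) = 4.67952
Dilated lifetime: Δt = γτ₀ = 4.67952 × 2.197 μs = 10.2809 μs
d = vΔt = 0.9769c × 10.2809 μs = 2.92875×10^8 m/s × 1.02809×10^-5 s = 3011 m

d ≈ 3011 m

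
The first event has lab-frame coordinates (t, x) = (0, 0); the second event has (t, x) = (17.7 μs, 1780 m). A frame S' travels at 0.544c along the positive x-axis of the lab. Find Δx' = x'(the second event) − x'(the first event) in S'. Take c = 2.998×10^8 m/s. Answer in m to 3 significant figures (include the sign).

γ = 1/√(1 − 0.544²) = 1.1918
Δx' = γ(Δx − vΔt) = 1.1918 × (1780 m − 0.544×(2.998×10^8 m/s)×17.7×10^-6 s)
= 1.1918 × (-1106.7 m) = -1320 m

Δx' ≈ -1320 m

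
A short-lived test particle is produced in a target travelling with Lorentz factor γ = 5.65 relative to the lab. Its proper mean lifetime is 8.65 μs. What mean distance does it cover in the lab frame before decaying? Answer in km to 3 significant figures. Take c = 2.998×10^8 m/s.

β = √(1 − 1/γ²) = √(1 − 1/5.65²) = 0.98421
Dilated lifetime: Δt = γτ₀ = 5.65 × 8.65 μs = 48.873 μs
d = vΔt = 0.98421c × 48.873 μs = 2.9507×10^8 m/s × 4.8872×10^-5 s = 14.4 km

d ≈ 14.4 km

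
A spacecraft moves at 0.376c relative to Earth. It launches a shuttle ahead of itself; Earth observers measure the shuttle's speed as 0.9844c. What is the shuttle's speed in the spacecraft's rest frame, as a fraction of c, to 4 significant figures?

u' ≈ 0.9659c

Inverse velocity addition: u' = (u − v)/(1 − uv/c²)
= (0.9844 − 0.376)/(1 − 0.9844×0.376) = 0.6084/0.629866 = 0.9659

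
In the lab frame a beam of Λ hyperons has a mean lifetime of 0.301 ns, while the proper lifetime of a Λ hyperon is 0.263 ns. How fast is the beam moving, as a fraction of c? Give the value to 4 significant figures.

γ = Δt/τ₀ = 0.301/0.263 = 1.14449
β = √(1 − 1/γ²) = √(1 − 1/1.14449²) = 0.4864

β ≈ 0.4864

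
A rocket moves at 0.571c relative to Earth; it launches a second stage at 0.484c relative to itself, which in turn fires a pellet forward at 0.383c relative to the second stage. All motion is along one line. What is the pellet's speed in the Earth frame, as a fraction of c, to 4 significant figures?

Compose boost 2: (0.484 + 0.571)/(1 + 0.484×0.571) = 1.055/1.27636 = 0.826567
Compose boost 3: (0.383 + 0.826567)/(1 + 0.383×0.826567) = 1.20957/1.31658 = 0.9187

u ≈ 0.9187c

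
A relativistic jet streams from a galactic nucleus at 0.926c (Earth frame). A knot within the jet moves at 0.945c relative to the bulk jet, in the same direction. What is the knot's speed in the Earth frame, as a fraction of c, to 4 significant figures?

u ≈ 0.9978c

Relativistic velocity addition: u = (u' + v)/(1 + u'v/c²)
= (0.945 + 0.926)/(1 + 0.945×0.926) = 1.871/1.87507 = 0.9978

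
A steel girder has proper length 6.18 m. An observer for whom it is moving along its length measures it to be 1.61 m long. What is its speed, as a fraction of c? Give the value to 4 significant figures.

γ = L₀/L = 6.18/1.61 = 3.83851
β = √(1 − 1/γ²) = 0.9655

β ≈ 0.9655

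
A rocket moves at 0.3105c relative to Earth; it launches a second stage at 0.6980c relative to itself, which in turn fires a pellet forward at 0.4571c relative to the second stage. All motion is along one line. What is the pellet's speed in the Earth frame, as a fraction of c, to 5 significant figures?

Compose boost 2: (0.6980 + 0.3105)/(1 + 0.6980×0.3105) = 1.0085/1.216729 = 0.8288616
Compose boost 3: (0.4571 + 0.8288616)/(1 + 0.4571×0.8288616) = 1.285962/1.378873 = 0.93262

u ≈ 0.93262c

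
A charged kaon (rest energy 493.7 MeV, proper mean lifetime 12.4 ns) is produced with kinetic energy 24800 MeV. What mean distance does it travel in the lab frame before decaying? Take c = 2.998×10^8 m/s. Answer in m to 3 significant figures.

γ = 1 + K/(m₀c²) = 1 + 24800/493.7 = 51.233
β = √(1 − 1/γ²) = 0.99981
Dilated lifetime: γτ₀ = 51.233 × 12.4 ns = 635.29 ns
d = βc·γτ₀ = 0.99981 × (2.998×10^8 m/s) × 6.3529×10^-7 s = 190 m

d ≈ 190 m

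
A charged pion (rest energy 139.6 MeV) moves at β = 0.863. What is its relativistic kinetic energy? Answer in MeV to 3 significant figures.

γ = 1/√(1 − 0.863²) = 1.9794
K = (γ − 1)m₀c² = (1.9794 − 1) × 139.6 MeV = 0.97940 × 139.6 MeV = 137 MeV

K ≈ 137 MeV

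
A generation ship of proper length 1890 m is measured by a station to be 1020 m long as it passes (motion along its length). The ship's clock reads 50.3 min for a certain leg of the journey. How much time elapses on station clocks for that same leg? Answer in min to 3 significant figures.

Length contraction ⇒ γ = L₀/L = 1890/1020 = 1.8529
Time dilation: Δt = γτ₀ = 1.8529 × 50.3 min = 93.2 min

Δt ≈ 93.2 min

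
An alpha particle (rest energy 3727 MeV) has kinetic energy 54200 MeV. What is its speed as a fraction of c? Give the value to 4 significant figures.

β ≈ 0.9979

γ = 1 + K/(m₀c²) = 1 + 54200/3727 = 15.5425
β = √(1 − 1/γ²) = 0.9979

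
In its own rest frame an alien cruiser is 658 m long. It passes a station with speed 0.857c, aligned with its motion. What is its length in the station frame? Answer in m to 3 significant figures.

γ = 1/√(1 − 0.857²) = 1.9406
Length contraction: L = L₀/γ = 658/1.9406 = 339 m

L ≈ 339 m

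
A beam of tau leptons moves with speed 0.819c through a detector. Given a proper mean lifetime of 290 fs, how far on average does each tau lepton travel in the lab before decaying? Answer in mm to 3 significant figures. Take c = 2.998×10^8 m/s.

d ≈ 0.124 mm

γ = 1/√(1 − 0.819²) = 1.7428
Dilated lifetime: Δt = γτ₀ = 1.7428 × 290 fs = 505.41 fs
d = vΔt = 0.819c × 505.41 fs = 2.4554×10^8 m/s × 5.0541×10^-13 s = 0.124 mm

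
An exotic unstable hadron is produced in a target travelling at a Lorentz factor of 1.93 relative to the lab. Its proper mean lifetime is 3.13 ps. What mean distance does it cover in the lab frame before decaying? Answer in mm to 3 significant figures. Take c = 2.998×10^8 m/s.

β = √(1 − 1/γ²) = √(1 − 1/1.93²) = 0.85530
Dilated lifetime: Δt = γτ₀ = 1.93 × 3.13 ps = 6.0409 ps
d = vΔt = 0.85530c × 6.0409 ps = 2.5642×10^8 m/s × 6.0409×10^-12 s = 1.55 mm

d ≈ 1.55 mm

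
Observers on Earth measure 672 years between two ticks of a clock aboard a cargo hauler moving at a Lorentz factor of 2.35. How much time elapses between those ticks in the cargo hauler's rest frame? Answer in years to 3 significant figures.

γ = 2.35 (given)
Proper time: τ₀ = Δt/γ = 672/2.35 = 286 years

τ₀ ≈ 286 years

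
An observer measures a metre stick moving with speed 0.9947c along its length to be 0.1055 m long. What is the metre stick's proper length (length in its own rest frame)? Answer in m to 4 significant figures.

L₀ ≈ 1.026 m

γ = 1/√(1 − 0.9947²) = 9.72575
L₀ = γL = 9.72575 × 0.1055 = 1.026 m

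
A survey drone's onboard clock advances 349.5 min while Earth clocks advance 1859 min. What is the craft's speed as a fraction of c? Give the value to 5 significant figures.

γ = Δt/τ₀ = 1859/349.5 = 5.319027
β = √(1 − 1/γ²) = √(1 − 1/5.319027²) = 0.98217

β ≈ 0.98217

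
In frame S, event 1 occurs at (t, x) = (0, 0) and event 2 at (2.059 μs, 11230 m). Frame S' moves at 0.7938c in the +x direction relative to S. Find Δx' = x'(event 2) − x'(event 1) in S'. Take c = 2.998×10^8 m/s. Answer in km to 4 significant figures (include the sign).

Δx' ≈ 17.66 km

γ = 1/√(1 − 0.7938²) = 1.64425
Δx' = γ(Δx − vΔt) = 1.64425 × (11230 m − 0.7938×(2.998×10^8 m/s)×2.059×10^-6 s)
= 1.64425 × (10740.0 m) = 17.66 km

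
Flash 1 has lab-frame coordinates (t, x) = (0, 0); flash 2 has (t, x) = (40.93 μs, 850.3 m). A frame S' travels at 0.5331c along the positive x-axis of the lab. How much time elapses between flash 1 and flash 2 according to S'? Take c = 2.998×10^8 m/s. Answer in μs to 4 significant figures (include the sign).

γ = 1/√(1 − 0.5331²) = 1.18196
Δt' = γ(Δt − vΔx/c²) = 1.18196 × (40.93 μs − 0.5331×850.3 m / (2.998×10^8 m/s))
= 1.18196 × (39.4180 μs) = 46.59 μs

Δt' ≈ 46.59 μs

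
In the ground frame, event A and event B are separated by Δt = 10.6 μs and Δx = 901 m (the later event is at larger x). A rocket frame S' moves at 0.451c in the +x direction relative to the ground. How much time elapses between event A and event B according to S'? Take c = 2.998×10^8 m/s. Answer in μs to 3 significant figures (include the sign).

γ = 1/√(1 − 0.451²) = 1.1204
Δt' = γ(Δt − vΔx/c²) = 1.1204 × (10.6 μs − 0.451×901 m / (2.998×10^8 m/s))
= 1.1204 × (9.2446 μs) = 10.4 μs

Δt' ≈ 10.4 μs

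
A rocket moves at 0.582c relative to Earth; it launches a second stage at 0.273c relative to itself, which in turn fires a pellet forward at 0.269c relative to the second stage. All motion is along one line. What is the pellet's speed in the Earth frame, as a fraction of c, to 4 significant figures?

u ≈ 0.8401c

Compose boost 2: (0.273 + 0.582)/(1 + 0.273×0.582) = 0.8550/1.15889 = 0.737777
Compose boost 3: (0.269 + 0.737777)/(1 + 0.269×0.737777) = 1.00678/1.19846 = 0.8401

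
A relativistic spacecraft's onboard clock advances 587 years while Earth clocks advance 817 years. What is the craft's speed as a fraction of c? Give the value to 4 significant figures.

β ≈ 0.6955

γ = Δt/τ₀ = 817/587 = 1.39182
β = √(1 − 1/γ²) = √(1 − 1/1.39182²) = 0.6955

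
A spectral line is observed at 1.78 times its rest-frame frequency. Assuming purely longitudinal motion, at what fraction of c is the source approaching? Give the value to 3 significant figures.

β ≈ 0.520

f_obs/f_src = √((1+β)/(1−β)) = 1.78  ⇒  (1+β)/(1−β) = 3.1684
β = |1 − D²|/(1 + D²) = |1 − 3.1684|/(1 + 3.1684) = 0.520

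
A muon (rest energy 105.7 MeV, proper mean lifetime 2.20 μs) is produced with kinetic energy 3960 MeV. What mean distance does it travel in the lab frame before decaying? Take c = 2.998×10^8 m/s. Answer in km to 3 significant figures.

d ≈ 25.4 km

γ = 1 + K/(m₀c²) = 1 + 3960/105.7 = 38.465
β = √(1 − 1/γ²) = 0.99966
Dilated lifetime: γτ₀ = 38.465 × 2.20 μs = 84.622 μs
d = βc·γτ₀ = 0.99966 × (2.998×10^8 m/s) × 8.4622×10^-5 s = 25.4 km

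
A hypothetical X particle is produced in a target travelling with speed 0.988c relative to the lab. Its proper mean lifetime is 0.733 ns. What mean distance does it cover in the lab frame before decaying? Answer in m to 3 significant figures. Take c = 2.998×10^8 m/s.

γ = 1/√(1 − 0.988²) = 6.4744
Dilated lifetime: Δt = γτ₀ = 6.4744 × 0.733 ns = 4.7458 ns
d = vΔt = 0.988c × 4.7458 ns = 2.9620×10^8 m/s × 4.7458×10^-9 s = 1.41 m

d ≈ 1.41 m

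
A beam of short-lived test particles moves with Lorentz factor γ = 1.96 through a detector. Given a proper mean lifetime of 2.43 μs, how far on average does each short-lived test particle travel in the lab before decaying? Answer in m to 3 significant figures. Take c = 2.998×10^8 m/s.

β = √(1 − 1/γ²) = √(1 − 1/1.96²) = 0.86005
Dilated lifetime: Δt = γτ₀ = 1.96 × 2.43 μs = 4.7628 μs
d = vΔt = 0.86005c × 4.7628 μs = 2.5784×10^8 m/s × 4.7628×10^-6 s = 1230 m

d ≈ 1230 m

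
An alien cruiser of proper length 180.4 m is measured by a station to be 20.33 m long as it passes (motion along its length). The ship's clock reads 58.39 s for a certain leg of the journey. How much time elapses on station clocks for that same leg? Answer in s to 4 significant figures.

Length contraction ⇒ γ = L₀/L = 180.4/20.33 = 8.87359
Time dilation: Δt = γτ₀ = 8.87359 × 58.39 s = 518.1 s

Δt ≈ 518.1 s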